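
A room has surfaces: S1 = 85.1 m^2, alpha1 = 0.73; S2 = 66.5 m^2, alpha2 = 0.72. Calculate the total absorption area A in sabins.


Given surfaces:
  Surface 1: 85.1 * 0.73 = 62.123
  Surface 2: 66.5 * 0.72 = 47.88
Formula: A = sum(Si * alpha_i)
A = 62.123 + 47.88
A = 110.0

110.0 sabins


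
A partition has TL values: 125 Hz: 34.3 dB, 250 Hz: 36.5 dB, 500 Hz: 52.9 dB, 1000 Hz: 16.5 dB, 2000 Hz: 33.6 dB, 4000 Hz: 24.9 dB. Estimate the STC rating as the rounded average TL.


Given TL values at each frequency:
  125 Hz: 34.3 dB
  250 Hz: 36.5 dB
  500 Hz: 52.9 dB
  1000 Hz: 16.5 dB
  2000 Hz: 33.6 dB
  4000 Hz: 24.9 dB
Formula: STC ~ round(average of TL values)
Sum = 34.3 + 36.5 + 52.9 + 16.5 + 33.6 + 24.9 = 198.7
Average = 198.7 / 6 = 33.12
Rounded: 33

33


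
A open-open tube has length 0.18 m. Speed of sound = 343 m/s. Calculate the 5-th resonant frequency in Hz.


Given values:
  Tube type: open-open, L = 0.18 m, c = 343 m/s, n = 5
Formula: f_n = n * c / (2 * L)
Compute 2 * L = 2 * 0.18 = 0.36
f = 5 * 343 / 0.36
f = 4763.89

4763.89 Hz


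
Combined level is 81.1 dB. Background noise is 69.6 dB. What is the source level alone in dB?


Given values:
  L_total = 81.1 dB, L_bg = 69.6 dB
Formula: L_source = 10 * log10(10^(L_total/10) - 10^(L_bg/10))
Convert to linear:
  10^(81.1/10) = 128824955.1693
  10^(69.6/10) = 9120108.3936
Difference: 128824955.1693 - 9120108.3936 = 119704846.7757
L_source = 10 * log10(119704846.7757) = 80.78

80.78 dB


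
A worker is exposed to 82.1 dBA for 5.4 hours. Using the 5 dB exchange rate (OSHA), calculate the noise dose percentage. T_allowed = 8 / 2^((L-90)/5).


Given values:
  L = 82.1 dBA, T = 5.4 hours
Formula: T_allowed = 8 / 2^((L - 90) / 5)
Compute exponent: (82.1 - 90) / 5 = -1.58
Compute 2^(-1.58) = 0.334482
T_allowed = 8 / 0.334482 = 23.91758 hours
Dose = (T / T_allowed) * 100
Dose = (5.4 / 23.91758) * 100 = 22.58

22.58 %


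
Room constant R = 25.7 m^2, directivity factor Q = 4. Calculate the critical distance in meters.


Given values:
  R = 25.7 m^2, Q = 4
Formula: d_c = 0.141 * sqrt(Q * R)
Compute Q * R = 4 * 25.7 = 102.8
Compute sqrt(102.8) = 10.139
d_c = 0.141 * 10.139 = 1.43

1.43 m


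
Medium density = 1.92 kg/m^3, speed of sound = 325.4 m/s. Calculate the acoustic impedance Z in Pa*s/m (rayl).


Given values:
  rho = 1.92 kg/m^3
  c = 325.4 m/s
Formula: Z = rho * c
Z = 1.92 * 325.4
Z = 624.77

624.77 rayl


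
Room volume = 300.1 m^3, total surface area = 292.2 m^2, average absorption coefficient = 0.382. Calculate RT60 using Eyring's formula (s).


Given values:
  V = 300.1 m^3, S = 292.2 m^2, alpha = 0.382
Formula: RT60 = 0.161 * V / (-S * ln(1 - alpha))
Compute ln(1 - 0.382) = ln(0.618) = -0.481267
Denominator: -292.2 * -0.481267 = 140.6262
Numerator: 0.161 * 300.1 = 48.3161
RT60 = 48.3161 / 140.6262 = 0.344

0.344 s


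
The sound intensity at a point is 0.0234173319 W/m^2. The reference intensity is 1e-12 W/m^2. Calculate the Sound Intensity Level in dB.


Given values:
  I = 0.0234173319 W/m^2
  I_ref = 1e-12 W/m^2
Formula: SIL = 10 * log10(I / I_ref)
Compute ratio: I / I_ref = 23417331900
Compute log10: log10(23417331900) = 10.369537
Multiply: SIL = 10 * 10.369537 = 103.7

103.7 dB


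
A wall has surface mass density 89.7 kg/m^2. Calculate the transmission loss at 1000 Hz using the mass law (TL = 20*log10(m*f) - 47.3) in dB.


Given values:
  m = 89.7 kg/m^2, f = 1000 Hz
Formula: TL = 20 * log10(m * f) - 47.3
Compute m * f = 89.7 * 1000 = 89700.0
Compute log10(89700.0) = 4.952792
Compute 20 * 4.952792 = 99.0558
TL = 99.0558 - 47.3 = 51.76

51.76 dB


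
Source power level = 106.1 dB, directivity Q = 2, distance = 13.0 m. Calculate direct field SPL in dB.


Given values:
  Lw = 106.1 dB, Q = 2, r = 13.0 m
Formula: SPL = Lw + 10 * log10(Q / (4 * pi * r^2))
Compute 4 * pi * r^2 = 4 * pi * 13.0^2 = 2123.7166
Compute Q / denom = 2 / 2123.7166 = 0.00094175
Compute 10 * log10(0.00094175) = -30.2606
SPL = 106.1 + (-30.2606) = 75.84

75.84 dB


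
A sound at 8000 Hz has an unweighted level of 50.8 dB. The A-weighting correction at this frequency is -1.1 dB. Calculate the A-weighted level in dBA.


Given values:
  SPL = 50.8 dB
  A-weighting at 8000 Hz = -1.1 dB
Formula: L_A = SPL + A_weight
L_A = 50.8 + (-1.1)
L_A = 49.7

49.7 dBA


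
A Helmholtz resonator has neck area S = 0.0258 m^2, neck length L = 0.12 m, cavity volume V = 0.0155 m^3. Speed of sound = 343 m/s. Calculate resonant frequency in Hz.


Given values:
  S = 0.0258 m^2, L = 0.12 m, V = 0.0155 m^3, c = 343 m/s
Formula: f = (c / (2*pi)) * sqrt(S / (V * L))
Compute V * L = 0.0155 * 0.12 = 0.00186
Compute S / (V * L) = 0.0258 / 0.00186 = 13.871
Compute sqrt(13.871) = 3.724379
Compute c / (2*pi) = 343 / 6.283185 = 54.590148
f = 54.590148 * 3.724379 = 203.31

203.31 Hz


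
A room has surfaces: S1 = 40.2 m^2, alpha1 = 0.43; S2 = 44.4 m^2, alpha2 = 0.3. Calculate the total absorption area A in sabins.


Given surfaces:
  Surface 1: 40.2 * 0.43 = 17.286
  Surface 2: 44.4 * 0.3 = 13.32
Formula: A = sum(Si * alpha_i)
A = 17.286 + 13.32
A = 30.61

30.61 sabins


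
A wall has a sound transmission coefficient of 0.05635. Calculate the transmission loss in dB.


Given values:
  tau = 0.05635
Formula: TL = 10 * log10(1 / tau)
Compute 1 / tau = 1 / 0.05635 = 17.7462
Compute log10(17.7462) = 1.249105
TL = 10 * 1.249105 = 12.49

12.49 dB


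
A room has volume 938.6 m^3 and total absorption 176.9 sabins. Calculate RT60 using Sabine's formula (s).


Given values:
  V = 938.6 m^3
  A = 176.9 sabins
Formula: RT60 = 0.161 * V / A
Numerator: 0.161 * 938.6 = 151.1146
RT60 = 151.1146 / 176.9 = 0.854

0.854 s


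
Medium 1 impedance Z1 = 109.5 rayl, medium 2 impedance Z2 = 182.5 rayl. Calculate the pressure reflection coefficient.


Given values:
  Z1 = 109.5 rayl, Z2 = 182.5 rayl
Formula: R = (Z2 - Z1) / (Z2 + Z1)
Numerator: Z2 - Z1 = 182.5 - 109.5 = 73.0
Denominator: Z2 + Z1 = 182.5 + 109.5 = 292.0
R = 73.0 / 292.0 = 0.25

0.25


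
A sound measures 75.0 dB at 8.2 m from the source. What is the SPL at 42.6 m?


Given values:
  SPL1 = 75.0 dB, r1 = 8.2 m, r2 = 42.6 m
Formula: SPL2 = SPL1 - 20 * log10(r2 / r1)
Compute ratio: r2 / r1 = 42.6 / 8.2 = 5.1951
Compute log10: log10(5.1951) = 0.715594
Compute drop: 20 * 0.715594 = 14.3119
SPL2 = 75.0 - 14.3119 = 60.69

60.69 dB


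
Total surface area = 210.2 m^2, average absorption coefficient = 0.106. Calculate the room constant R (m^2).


Given values:
  S = 210.2 m^2, alpha = 0.106
Formula: R = S * alpha / (1 - alpha)
Numerator: 210.2 * 0.106 = 22.2812
Denominator: 1 - 0.106 = 0.894
R = 22.2812 / 0.894 = 24.92

24.92 m^2


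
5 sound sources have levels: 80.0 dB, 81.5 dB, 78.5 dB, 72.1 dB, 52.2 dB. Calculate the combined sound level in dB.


Formula: L_total = 10 * log10( sum(10^(Li/10)) )
  Source 1: 10^(80.0/10) = 100000000.0
  Source 2: 10^(81.5/10) = 141253754.4623
  Source 3: 10^(78.5/10) = 70794578.4384
  Source 4: 10^(72.1/10) = 16218100.9736
  Source 5: 10^(52.2/10) = 165958.6907
Sum of linear values = 328432392.565
L_total = 10 * log10(328432392.565) = 85.16

85.16 dB


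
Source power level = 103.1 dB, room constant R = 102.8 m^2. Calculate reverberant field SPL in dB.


Given values:
  Lw = 103.1 dB, R = 102.8 m^2
Formula: SPL = Lw + 10 * log10(4 / R)
Compute 4 / R = 4 / 102.8 = 0.038911
Compute 10 * log10(0.038911) = -14.0993
SPL = 103.1 + (-14.0993) = 89.0

89.0 dB


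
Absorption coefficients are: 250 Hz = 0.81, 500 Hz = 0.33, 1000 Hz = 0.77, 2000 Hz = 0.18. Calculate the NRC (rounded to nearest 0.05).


Given values:
  a_250 = 0.81, a_500 = 0.33
  a_1000 = 0.77, a_2000 = 0.18
Formula: NRC = (a250 + a500 + a1000 + a2000) / 4
Sum = 0.81 + 0.33 + 0.77 + 0.18 = 2.09
NRC = 2.09 / 4 = 0.5225
Rounded to nearest 0.05: 0.5

0.5


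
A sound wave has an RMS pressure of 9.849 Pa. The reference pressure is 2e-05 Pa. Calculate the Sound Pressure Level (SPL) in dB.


Given values:
  p = 9.849 Pa
  p_ref = 2e-05 Pa
Formula: SPL = 20 * log10(p / p_ref)
Compute ratio: p / p_ref = 9.849 / 2e-05 = 492450
Compute log10: log10(492450) = 5.692362
Multiply: SPL = 20 * 5.692362 = 113.85

113.85 dB


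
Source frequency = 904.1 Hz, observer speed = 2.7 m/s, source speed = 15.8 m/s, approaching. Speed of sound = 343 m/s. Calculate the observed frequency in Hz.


Given values:
  f_s = 904.1 Hz, v_o = 2.7 m/s, v_s = 15.8 m/s
  Direction: approaching
Formula: f_o = f_s * (c + v_o) / (c - v_s)
Numerator: c + v_o = 343 + 2.7 = 345.7
Denominator: c - v_s = 343 - 15.8 = 327.2
f_o = 904.1 * 345.7 / 327.2 = 955.22

955.22 Hz


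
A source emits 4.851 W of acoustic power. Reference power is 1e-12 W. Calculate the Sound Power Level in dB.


Given values:
  W = 4.851 W
  W_ref = 1e-12 W
Formula: SWL = 10 * log10(W / W_ref)
Compute ratio: W / W_ref = 4851000000000
Compute log10: log10(4851000000000) = 12.685831
Multiply: SWL = 10 * 12.685831 = 126.86

126.86 dB


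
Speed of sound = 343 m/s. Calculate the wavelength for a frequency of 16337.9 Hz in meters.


Given values:
  c = 343 m/s, f = 16337.9 Hz
Formula: lambda = c / f
lambda = 343 / 16337.9
lambda = 0.021

0.021 m


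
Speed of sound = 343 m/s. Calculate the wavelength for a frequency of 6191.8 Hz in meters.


Given values:
  c = 343 m/s, f = 6191.8 Hz
Formula: lambda = c / f
lambda = 343 / 6191.8
lambda = 0.0554

0.0554 m


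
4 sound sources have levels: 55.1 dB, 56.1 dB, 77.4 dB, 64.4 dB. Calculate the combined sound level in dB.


Formula: L_total = 10 * log10( sum(10^(Li/10)) )
  Source 1: 10^(55.1/10) = 323593.6569
  Source 2: 10^(56.1/10) = 407380.2778
  Source 3: 10^(77.4/10) = 54954087.3858
  Source 4: 10^(64.4/10) = 2754228.7033
Sum of linear values = 58439290.0238
L_total = 10 * log10(58439290.0238) = 77.67

77.67 dB


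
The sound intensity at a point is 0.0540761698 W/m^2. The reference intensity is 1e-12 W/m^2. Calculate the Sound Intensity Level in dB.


Given values:
  I = 0.0540761698 W/m^2
  I_ref = 1e-12 W/m^2
Formula: SIL = 10 * log10(I / I_ref)
Compute ratio: I / I_ref = 54076169800
Compute log10: log10(54076169800) = 10.733006
Multiply: SIL = 10 * 10.733006 = 107.33

107.33 dB


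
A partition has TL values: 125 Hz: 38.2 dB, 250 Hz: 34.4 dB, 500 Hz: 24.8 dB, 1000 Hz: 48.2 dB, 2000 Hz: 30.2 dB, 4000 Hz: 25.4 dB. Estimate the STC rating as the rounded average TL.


Given TL values at each frequency:
  125 Hz: 38.2 dB
  250 Hz: 34.4 dB
  500 Hz: 24.8 dB
  1000 Hz: 48.2 dB
  2000 Hz: 30.2 dB
  4000 Hz: 25.4 dB
Formula: STC ~ round(average of TL values)
Sum = 38.2 + 34.4 + 24.8 + 48.2 + 30.2 + 25.4 = 201.2
Average = 201.2 / 6 = 33.53
Rounded: 34

34


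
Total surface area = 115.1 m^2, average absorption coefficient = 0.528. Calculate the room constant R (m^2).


Given values:
  S = 115.1 m^2, alpha = 0.528
Formula: R = S * alpha / (1 - alpha)
Numerator: 115.1 * 0.528 = 60.7728
Denominator: 1 - 0.528 = 0.472
R = 60.7728 / 0.472 = 128.76

128.76 m^2


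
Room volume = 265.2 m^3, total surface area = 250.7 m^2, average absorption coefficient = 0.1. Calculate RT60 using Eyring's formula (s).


Given values:
  V = 265.2 m^3, S = 250.7 m^2, alpha = 0.1
Formula: RT60 = 0.161 * V / (-S * ln(1 - alpha))
Compute ln(1 - 0.1) = ln(0.9) = -0.105361
Denominator: -250.7 * -0.105361 = 26.414
Numerator: 0.161 * 265.2 = 42.6972
RT60 = 42.6972 / 26.414 = 1.616

1.616 s


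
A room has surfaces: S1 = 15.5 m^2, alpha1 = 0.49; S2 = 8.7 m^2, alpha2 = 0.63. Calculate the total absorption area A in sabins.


Given surfaces:
  Surface 1: 15.5 * 0.49 = 7.595
  Surface 2: 8.7 * 0.63 = 5.481
Formula: A = sum(Si * alpha_i)
A = 7.595 + 5.481
A = 13.08

13.08 sabins


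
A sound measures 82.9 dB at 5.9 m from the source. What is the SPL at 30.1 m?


Given values:
  SPL1 = 82.9 dB, r1 = 5.9 m, r2 = 30.1 m
Formula: SPL2 = SPL1 - 20 * log10(r2 / r1)
Compute ratio: r2 / r1 = 30.1 / 5.9 = 5.1017
Compute log10: log10(5.1017) = 0.707715
Compute drop: 20 * 0.707715 = 14.1543
SPL2 = 82.9 - 14.1543 = 68.75

68.75 dB


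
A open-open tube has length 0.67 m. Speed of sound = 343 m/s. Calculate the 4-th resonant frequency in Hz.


Given values:
  Tube type: open-open, L = 0.67 m, c = 343 m/s, n = 4
Formula: f_n = n * c / (2 * L)
Compute 2 * L = 2 * 0.67 = 1.34
f = 4 * 343 / 1.34
f = 1023.88

1023.88 Hz


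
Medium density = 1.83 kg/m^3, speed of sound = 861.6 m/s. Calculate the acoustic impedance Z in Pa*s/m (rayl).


Given values:
  rho = 1.83 kg/m^3
  c = 861.6 m/s
Formula: Z = rho * c
Z = 1.83 * 861.6
Z = 1576.73

1576.73 rayl


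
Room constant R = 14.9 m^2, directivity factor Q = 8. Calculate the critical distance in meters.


Given values:
  R = 14.9 m^2, Q = 8
Formula: d_c = 0.141 * sqrt(Q * R)
Compute Q * R = 8 * 14.9 = 119.2
Compute sqrt(119.2) = 10.9179
d_c = 0.141 * 10.9179 = 1.539

1.539 m


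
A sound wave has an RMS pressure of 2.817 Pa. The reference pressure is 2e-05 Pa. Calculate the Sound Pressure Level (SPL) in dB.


Given values:
  p = 2.817 Pa
  p_ref = 2e-05 Pa
Formula: SPL = 20 * log10(p / p_ref)
Compute ratio: p / p_ref = 2.817 / 2e-05 = 140850
Compute log10: log10(140850) = 5.148757
Multiply: SPL = 20 * 5.148757 = 102.98

102.98 dB


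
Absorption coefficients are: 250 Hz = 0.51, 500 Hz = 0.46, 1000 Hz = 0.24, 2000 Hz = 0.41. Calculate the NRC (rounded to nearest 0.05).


Given values:
  a_250 = 0.51, a_500 = 0.46
  a_1000 = 0.24, a_2000 = 0.41
Formula: NRC = (a250 + a500 + a1000 + a2000) / 4
Sum = 0.51 + 0.46 + 0.24 + 0.41 = 1.62
NRC = 1.62 / 4 = 0.405
Rounded to nearest 0.05: 0.4

0.4


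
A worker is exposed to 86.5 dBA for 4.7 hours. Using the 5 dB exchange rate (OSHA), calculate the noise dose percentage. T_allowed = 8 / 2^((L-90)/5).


Given values:
  L = 86.5 dBA, T = 4.7 hours
Formula: T_allowed = 8 / 2^((L - 90) / 5)
Compute exponent: (86.5 - 90) / 5 = -0.7
Compute 2^(-0.7) = 0.615572
T_allowed = 8 / 0.615572 = 12.996043 hours
Dose = (T / T_allowed) * 100
Dose = (4.7 / 12.996043) * 100 = 36.16

36.16 %


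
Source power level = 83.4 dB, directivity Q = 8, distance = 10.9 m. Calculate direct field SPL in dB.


Given values:
  Lw = 83.4 dB, Q = 8, r = 10.9 m
Formula: SPL = Lw + 10 * log10(Q / (4 * pi * r^2))
Compute 4 * pi * r^2 = 4 * pi * 10.9^2 = 1493.0105
Compute Q / denom = 8 / 1493.0105 = 0.0053583
Compute 10 * log10(0.0053583) = -22.7097
SPL = 83.4 + (-22.7097) = 60.69

60.69 dB


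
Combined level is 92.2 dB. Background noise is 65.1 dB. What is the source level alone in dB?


Given values:
  L_total = 92.2 dB, L_bg = 65.1 dB
Formula: L_source = 10 * log10(10^(L_total/10) - 10^(L_bg/10))
Convert to linear:
  10^(92.2/10) = 1659586907.4376
  10^(65.1/10) = 3235936.5693
Difference: 1659586907.4376 - 3235936.5693 = 1656350970.8683
L_source = 10 * log10(1656350970.8683) = 92.19

92.19 dB


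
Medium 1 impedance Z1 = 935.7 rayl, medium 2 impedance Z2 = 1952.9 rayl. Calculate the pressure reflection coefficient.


Given values:
  Z1 = 935.7 rayl, Z2 = 1952.9 rayl
Formula: R = (Z2 - Z1) / (Z2 + Z1)
Numerator: Z2 - Z1 = 1952.9 - 935.7 = 1017.2
Denominator: Z2 + Z1 = 1952.9 + 935.7 = 2888.6
R = 1017.2 / 2888.6 = 0.3521

0.3521


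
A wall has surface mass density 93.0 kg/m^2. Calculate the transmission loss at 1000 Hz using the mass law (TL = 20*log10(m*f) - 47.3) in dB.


Given values:
  m = 93.0 kg/m^2, f = 1000 Hz
Formula: TL = 20 * log10(m * f) - 47.3
Compute m * f = 93.0 * 1000 = 93000.0
Compute log10(93000.0) = 4.968483
Compute 20 * 4.968483 = 99.3697
TL = 99.3697 - 47.3 = 52.07

52.07 dB


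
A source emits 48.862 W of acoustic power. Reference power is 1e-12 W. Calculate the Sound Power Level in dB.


Given values:
  W = 48.862 W
  W_ref = 1e-12 W
Formula: SWL = 10 * log10(W / W_ref)
Compute ratio: W / W_ref = 48862000000000
Compute log10: log10(48862000000000) = 13.688971
Multiply: SWL = 10 * 13.688971 = 136.89

136.89 dB


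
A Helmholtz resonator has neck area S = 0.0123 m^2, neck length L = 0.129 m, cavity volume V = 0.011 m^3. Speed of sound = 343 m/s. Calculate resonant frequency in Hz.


Given values:
  S = 0.0123 m^2, L = 0.129 m, V = 0.011 m^3, c = 343 m/s
Formula: f = (c / (2*pi)) * sqrt(S / (V * L))
Compute V * L = 0.011 * 0.129 = 0.001419
Compute S / (V * L) = 0.0123 / 0.001419 = 8.6681
Compute sqrt(8.6681) = 2.944164
Compute c / (2*pi) = 343 / 6.283185 = 54.590148
f = 54.590148 * 2.944164 = 160.72

160.72 Hz


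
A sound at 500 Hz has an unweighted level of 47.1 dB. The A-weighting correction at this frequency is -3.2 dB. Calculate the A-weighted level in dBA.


Given values:
  SPL = 47.1 dB
  A-weighting at 500 Hz = -3.2 dB
Formula: L_A = SPL + A_weight
L_A = 47.1 + (-3.2)
L_A = 43.9

43.9 dBA


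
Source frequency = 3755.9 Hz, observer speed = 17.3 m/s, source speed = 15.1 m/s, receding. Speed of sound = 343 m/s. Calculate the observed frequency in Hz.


Given values:
  f_s = 3755.9 Hz, v_o = 17.3 m/s, v_s = 15.1 m/s
  Direction: receding
Formula: f_o = f_s * (c - v_o) / (c + v_s)
Numerator: c - v_o = 343 - 17.3 = 325.7
Denominator: c + v_s = 343 + 15.1 = 358.1
f_o = 3755.9 * 325.7 / 358.1 = 3416.08

3416.08 Hz


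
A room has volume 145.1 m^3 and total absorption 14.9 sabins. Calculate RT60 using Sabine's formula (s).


Given values:
  V = 145.1 m^3
  A = 14.9 sabins
Formula: RT60 = 0.161 * V / A
Numerator: 0.161 * 145.1 = 23.3611
RT60 = 23.3611 / 14.9 = 1.568

1.568 s


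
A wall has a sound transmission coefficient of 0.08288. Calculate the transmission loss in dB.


Given values:
  tau = 0.08288
Formula: TL = 10 * log10(1 / tau)
Compute 1 / tau = 1 / 0.08288 = 12.0656
Compute log10(12.0656) = 1.081549
TL = 10 * 1.081549 = 10.82

10.82 dB


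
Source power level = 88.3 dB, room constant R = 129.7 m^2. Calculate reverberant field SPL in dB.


Given values:
  Lw = 88.3 dB, R = 129.7 m^2
Formula: SPL = Lw + 10 * log10(4 / R)
Compute 4 / R = 4 / 129.7 = 0.03084
Compute 10 * log10(0.03084) = -15.1089
SPL = 88.3 + (-15.1089) = 73.19

73.19 dB


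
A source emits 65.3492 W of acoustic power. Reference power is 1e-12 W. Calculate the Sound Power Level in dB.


Given values:
  W = 65.3492 W
  W_ref = 1e-12 W
Formula: SWL = 10 * log10(W / W_ref)
Compute ratio: W / W_ref = 65349200000000
Compute log10: log10(65349200000000) = 13.81524
Multiply: SWL = 10 * 13.81524 = 138.15

138.15 dB


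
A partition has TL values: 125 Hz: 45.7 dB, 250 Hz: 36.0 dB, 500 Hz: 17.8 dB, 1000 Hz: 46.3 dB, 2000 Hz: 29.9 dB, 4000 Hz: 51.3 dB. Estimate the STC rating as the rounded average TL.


Given TL values at each frequency:
  125 Hz: 45.7 dB
  250 Hz: 36.0 dB
  500 Hz: 17.8 dB
  1000 Hz: 46.3 dB
  2000 Hz: 29.9 dB
  4000 Hz: 51.3 dB
Formula: STC ~ round(average of TL values)
Sum = 45.7 + 36.0 + 17.8 + 46.3 + 29.9 + 51.3 = 227.0
Average = 227.0 / 6 = 37.83
Rounded: 38

38


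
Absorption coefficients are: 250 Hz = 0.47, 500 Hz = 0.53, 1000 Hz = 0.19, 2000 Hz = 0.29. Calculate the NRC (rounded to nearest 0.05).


Given values:
  a_250 = 0.47, a_500 = 0.53
  a_1000 = 0.19, a_2000 = 0.29
Formula: NRC = (a250 + a500 + a1000 + a2000) / 4
Sum = 0.47 + 0.53 + 0.19 + 0.29 = 1.48
NRC = 1.48 / 4 = 0.37
Rounded to nearest 0.05: 0.35

0.35


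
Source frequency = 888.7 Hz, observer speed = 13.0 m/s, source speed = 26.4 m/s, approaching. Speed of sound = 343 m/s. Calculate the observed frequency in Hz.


Given values:
  f_s = 888.7 Hz, v_o = 13.0 m/s, v_s = 26.4 m/s
  Direction: approaching
Formula: f_o = f_s * (c + v_o) / (c - v_s)
Numerator: c + v_o = 343 + 13.0 = 356.0
Denominator: c - v_s = 343 - 26.4 = 316.6
f_o = 888.7 * 356.0 / 316.6 = 999.3

999.3 Hz


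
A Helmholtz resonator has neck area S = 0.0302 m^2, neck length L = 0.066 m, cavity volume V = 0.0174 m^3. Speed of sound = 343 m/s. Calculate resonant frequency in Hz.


Given values:
  S = 0.0302 m^2, L = 0.066 m, V = 0.0174 m^3, c = 343 m/s
Formula: f = (c / (2*pi)) * sqrt(S / (V * L))
Compute V * L = 0.0174 * 0.066 = 0.0011484
Compute S / (V * L) = 0.0302 / 0.0011484 = 26.2975
Compute sqrt(26.2975) = 5.128109
Compute c / (2*pi) = 343 / 6.283185 = 54.590148
f = 54.590148 * 5.128109 = 279.94

279.94 Hz


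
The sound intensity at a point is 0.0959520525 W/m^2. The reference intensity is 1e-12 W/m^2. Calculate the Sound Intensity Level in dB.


Given values:
  I = 0.0959520525 W/m^2
  I_ref = 1e-12 W/m^2
Formula: SIL = 10 * log10(I / I_ref)
Compute ratio: I / I_ref = 95952052500
Compute log10: log10(95952052500) = 10.982054
Multiply: SIL = 10 * 10.982054 = 109.82

109.82 dB


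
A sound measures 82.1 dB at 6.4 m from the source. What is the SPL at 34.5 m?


Given values:
  SPL1 = 82.1 dB, r1 = 6.4 m, r2 = 34.5 m
Formula: SPL2 = SPL1 - 20 * log10(r2 / r1)
Compute ratio: r2 / r1 = 34.5 / 6.4 = 5.3906
Compute log10: log10(5.3906) = 0.731637
Compute drop: 20 * 0.731637 = 14.6327
SPL2 = 82.1 - 14.6327 = 67.47

67.47 dB


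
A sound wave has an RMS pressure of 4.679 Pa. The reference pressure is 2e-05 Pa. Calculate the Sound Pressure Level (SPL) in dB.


Given values:
  p = 4.679 Pa
  p_ref = 2e-05 Pa
Formula: SPL = 20 * log10(p / p_ref)
Compute ratio: p / p_ref = 4.679 / 2e-05 = 233950
Compute log10: log10(233950) = 5.369123
Multiply: SPL = 20 * 5.369123 = 107.38

107.38 dB


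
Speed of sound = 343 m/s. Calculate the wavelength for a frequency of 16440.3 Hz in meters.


Given values:
  c = 343 m/s, f = 16440.3 Hz
Formula: lambda = c / f
lambda = 343 / 16440.3
lambda = 0.0209

0.0209 m


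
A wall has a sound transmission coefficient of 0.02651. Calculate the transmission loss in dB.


Given values:
  tau = 0.02651
Formula: TL = 10 * log10(1 / tau)
Compute 1 / tau = 1 / 0.02651 = 37.7216
Compute log10(37.7216) = 1.57659
TL = 10 * 1.57659 = 15.77

15.77 dB


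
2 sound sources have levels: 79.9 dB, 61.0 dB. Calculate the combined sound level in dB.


Formula: L_total = 10 * log10( sum(10^(Li/10)) )
  Source 1: 10^(79.9/10) = 97723722.0956
  Source 2: 10^(61.0/10) = 1258925.4118
Sum of linear values = 98982647.5074
L_total = 10 * log10(98982647.5074) = 79.96

79.96 dB


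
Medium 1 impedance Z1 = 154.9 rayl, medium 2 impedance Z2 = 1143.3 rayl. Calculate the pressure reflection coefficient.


Given values:
  Z1 = 154.9 rayl, Z2 = 1143.3 rayl
Formula: R = (Z2 - Z1) / (Z2 + Z1)
Numerator: Z2 - Z1 = 1143.3 - 154.9 = 988.4
Denominator: Z2 + Z1 = 1143.3 + 154.9 = 1298.2
R = 988.4 / 1298.2 = 0.7614

0.7614


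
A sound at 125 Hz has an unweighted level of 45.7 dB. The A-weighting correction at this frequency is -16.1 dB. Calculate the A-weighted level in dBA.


Given values:
  SPL = 45.7 dB
  A-weighting at 125 Hz = -16.1 dB
Formula: L_A = SPL + A_weight
L_A = 45.7 + (-16.1)
L_A = 29.6

29.6 dBA


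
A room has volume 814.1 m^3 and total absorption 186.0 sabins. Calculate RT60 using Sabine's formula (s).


Given values:
  V = 814.1 m^3
  A = 186.0 sabins
Formula: RT60 = 0.161 * V / A
Numerator: 0.161 * 814.1 = 131.0701
RT60 = 131.0701 / 186.0 = 0.705

0.705 s


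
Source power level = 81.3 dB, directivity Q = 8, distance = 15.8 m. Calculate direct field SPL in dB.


Given values:
  Lw = 81.3 dB, Q = 8, r = 15.8 m
Formula: SPL = Lw + 10 * log10(Q / (4 * pi * r^2))
Compute 4 * pi * r^2 = 4 * pi * 15.8^2 = 3137.0688
Compute Q / denom = 8 / 3137.0688 = 0.00255015
Compute 10 * log10(0.00255015) = -25.9343
SPL = 81.3 + (-25.9343) = 55.37

55.37 dB


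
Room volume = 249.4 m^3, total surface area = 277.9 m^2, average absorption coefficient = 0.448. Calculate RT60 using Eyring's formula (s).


Given values:
  V = 249.4 m^3, S = 277.9 m^2, alpha = 0.448
Formula: RT60 = 0.161 * V / (-S * ln(1 - alpha))
Compute ln(1 - 0.448) = ln(0.552) = -0.594207
Denominator: -277.9 * -0.594207 = 165.1301
Numerator: 0.161 * 249.4 = 40.1534
RT60 = 40.1534 / 165.1301 = 0.243

0.243 s


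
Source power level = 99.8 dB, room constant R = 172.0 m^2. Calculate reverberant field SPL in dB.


Given values:
  Lw = 99.8 dB, R = 172.0 m^2
Formula: SPL = Lw + 10 * log10(4 / R)
Compute 4 / R = 4 / 172.0 = 0.023256
Compute 10 * log10(0.023256) = -16.3346
SPL = 99.8 + (-16.3346) = 83.47

83.47 dB


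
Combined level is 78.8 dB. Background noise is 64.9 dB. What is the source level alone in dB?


Given values:
  L_total = 78.8 dB, L_bg = 64.9 dB
Formula: L_source = 10 * log10(10^(L_total/10) - 10^(L_bg/10))
Convert to linear:
  10^(78.8/10) = 75857757.5029
  10^(64.9/10) = 3090295.4325
Difference: 75857757.5029 - 3090295.4325 = 72767462.0704
L_source = 10 * log10(72767462.0704) = 78.62

78.62 dB


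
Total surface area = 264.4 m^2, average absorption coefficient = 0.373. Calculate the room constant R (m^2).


Given values:
  S = 264.4 m^2, alpha = 0.373
Formula: R = S * alpha / (1 - alpha)
Numerator: 264.4 * 0.373 = 98.6212
Denominator: 1 - 0.373 = 0.627
R = 98.6212 / 0.627 = 157.29

157.29 m^2


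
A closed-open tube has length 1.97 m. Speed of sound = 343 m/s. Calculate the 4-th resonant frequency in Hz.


Given values:
  Tube type: closed-open, L = 1.97 m, c = 343 m/s, n = 4
Formula: f_n = (2n - 1) * c / (4 * L)
Compute 2n - 1 = 2*4 - 1 = 7
Compute 4 * L = 4 * 1.97 = 7.88
f = 7 * 343 / 7.88
f = 304.7

304.7 Hz


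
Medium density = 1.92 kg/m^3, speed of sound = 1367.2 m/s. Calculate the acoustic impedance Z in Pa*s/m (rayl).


Given values:
  rho = 1.92 kg/m^3
  c = 1367.2 m/s
Formula: Z = rho * c
Z = 1.92 * 1367.2
Z = 2625.02

2625.02 rayl


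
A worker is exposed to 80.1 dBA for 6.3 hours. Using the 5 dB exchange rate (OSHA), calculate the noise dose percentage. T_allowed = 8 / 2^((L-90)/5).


Given values:
  L = 80.1 dBA, T = 6.3 hours
Formula: T_allowed = 8 / 2^((L - 90) / 5)
Compute exponent: (80.1 - 90) / 5 = -1.98
Compute 2^(-1.98) = 0.25349
T_allowed = 8 / 0.25349 = 31.55943 hours
Dose = (T / T_allowed) * 100
Dose = (6.3 / 31.55943) * 100 = 19.96

19.96 %


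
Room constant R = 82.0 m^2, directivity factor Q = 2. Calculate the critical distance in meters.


Given values:
  R = 82.0 m^2, Q = 2
Formula: d_c = 0.141 * sqrt(Q * R)
Compute Q * R = 2 * 82.0 = 164.0
Compute sqrt(164.0) = 12.8062
d_c = 0.141 * 12.8062 = 1.806

1.806 m


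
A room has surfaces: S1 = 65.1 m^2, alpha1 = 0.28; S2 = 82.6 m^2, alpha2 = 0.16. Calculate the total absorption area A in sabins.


Given surfaces:
  Surface 1: 65.1 * 0.28 = 18.228
  Surface 2: 82.6 * 0.16 = 13.216
Formula: A = sum(Si * alpha_i)
A = 18.228 + 13.216
A = 31.44

31.44 sabins


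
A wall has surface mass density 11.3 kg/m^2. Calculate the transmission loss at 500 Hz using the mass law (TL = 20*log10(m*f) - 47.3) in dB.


Given values:
  m = 11.3 kg/m^2, f = 500 Hz
Formula: TL = 20 * log10(m * f) - 47.3
Compute m * f = 11.3 * 500 = 5650.0
Compute log10(5650.0) = 3.752048
Compute 20 * 3.752048 = 75.041
TL = 75.041 - 47.3 = 27.74

27.74 dB


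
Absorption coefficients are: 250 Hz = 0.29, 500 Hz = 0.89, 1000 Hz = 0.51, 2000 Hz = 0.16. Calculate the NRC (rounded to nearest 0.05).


Given values:
  a_250 = 0.29, a_500 = 0.89
  a_1000 = 0.51, a_2000 = 0.16
Formula: NRC = (a250 + a500 + a1000 + a2000) / 4
Sum = 0.29 + 0.89 + 0.51 + 0.16 = 1.85
NRC = 1.85 / 4 = 0.4625
Rounded to nearest 0.05: 0.45

0.45


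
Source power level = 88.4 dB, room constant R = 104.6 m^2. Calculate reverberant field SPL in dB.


Given values:
  Lw = 88.4 dB, R = 104.6 m^2
Formula: SPL = Lw + 10 * log10(4 / R)
Compute 4 / R = 4 / 104.6 = 0.038241
Compute 10 * log10(0.038241) = -14.1747
SPL = 88.4 + (-14.1747) = 74.23

74.23 dB


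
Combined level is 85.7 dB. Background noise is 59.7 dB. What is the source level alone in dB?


Given values:
  L_total = 85.7 dB, L_bg = 59.7 dB
Formula: L_source = 10 * log10(10^(L_total/10) - 10^(L_bg/10))
Convert to linear:
  10^(85.7/10) = 371535229.0972
  10^(59.7/10) = 933254.3008
Difference: 371535229.0972 - 933254.3008 = 370601974.7964
L_source = 10 * log10(370601974.7964) = 85.69

85.69 dB


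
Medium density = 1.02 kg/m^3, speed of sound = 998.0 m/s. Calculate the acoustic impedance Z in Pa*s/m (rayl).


Given values:
  rho = 1.02 kg/m^3
  c = 998.0 m/s
Formula: Z = rho * c
Z = 1.02 * 998.0
Z = 1017.96

1017.96 rayl


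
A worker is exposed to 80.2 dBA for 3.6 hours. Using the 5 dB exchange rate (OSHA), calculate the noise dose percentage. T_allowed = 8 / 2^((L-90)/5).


Given values:
  L = 80.2 dBA, T = 3.6 hours
Formula: T_allowed = 8 / 2^((L - 90) / 5)
Compute exponent: (80.2 - 90) / 5 = -1.96
Compute 2^(-1.96) = 0.257028
T_allowed = 8 / 0.257028 = 31.125014 hours
Dose = (T / T_allowed) * 100
Dose = (3.6 / 31.125014) * 100 = 11.57

11.57 %


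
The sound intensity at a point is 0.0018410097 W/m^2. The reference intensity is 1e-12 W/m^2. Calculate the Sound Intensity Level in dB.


Given values:
  I = 0.0018410097 W/m^2
  I_ref = 1e-12 W/m^2
Formula: SIL = 10 * log10(I / I_ref)
Compute ratio: I / I_ref = 1841009700
Compute log10: log10(1841009700) = 9.265056
Multiply: SIL = 10 * 9.265056 = 92.65

92.65 dB


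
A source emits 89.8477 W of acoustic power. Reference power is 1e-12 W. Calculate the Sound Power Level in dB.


Given values:
  W = 89.8477 W
  W_ref = 1e-12 W
Formula: SWL = 10 * log10(W / W_ref)
Compute ratio: W / W_ref = 89847700000000
Compute log10: log10(89847700000000) = 13.953507
Multiply: SWL = 10 * 13.953507 = 139.54

139.54 dB


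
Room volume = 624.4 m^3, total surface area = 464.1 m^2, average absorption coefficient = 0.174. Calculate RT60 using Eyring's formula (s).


Given values:
  V = 624.4 m^3, S = 464.1 m^2, alpha = 0.174
Formula: RT60 = 0.161 * V / (-S * ln(1 - alpha))
Compute ln(1 - 0.174) = ln(0.826) = -0.191161
Denominator: -464.1 * -0.191161 = 88.7178
Numerator: 0.161 * 624.4 = 100.5284
RT60 = 100.5284 / 88.7178 = 1.133

1.133 s


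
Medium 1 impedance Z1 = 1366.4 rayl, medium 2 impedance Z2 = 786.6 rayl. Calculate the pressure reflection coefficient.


Given values:
  Z1 = 1366.4 rayl, Z2 = 786.6 rayl
Formula: R = (Z2 - Z1) / (Z2 + Z1)
Numerator: Z2 - Z1 = 786.6 - 1366.4 = -579.8
Denominator: Z2 + Z1 = 786.6 + 1366.4 = 2153.0
R = -579.8 / 2153.0 = -0.2693

-0.2693


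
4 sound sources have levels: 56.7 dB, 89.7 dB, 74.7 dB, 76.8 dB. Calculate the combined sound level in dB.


Formula: L_total = 10 * log10( sum(10^(Li/10)) )
  Source 1: 10^(56.7/10) = 467735.1413
  Source 2: 10^(89.7/10) = 933254300.797
  Source 3: 10^(74.7/10) = 29512092.2667
  Source 4: 10^(76.8/10) = 47863009.2323
Sum of linear values = 1011097137.4373
L_total = 10 * log10(1011097137.4373) = 90.05

90.05 dB


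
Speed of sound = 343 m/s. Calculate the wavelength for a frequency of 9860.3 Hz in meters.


Given values:
  c = 343 m/s, f = 9860.3 Hz
Formula: lambda = c / f
lambda = 343 / 9860.3
lambda = 0.0348

0.0348 m


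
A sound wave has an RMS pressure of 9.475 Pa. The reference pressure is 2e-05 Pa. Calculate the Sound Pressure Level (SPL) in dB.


Given values:
  p = 9.475 Pa
  p_ref = 2e-05 Pa
Formula: SPL = 20 * log10(p / p_ref)
Compute ratio: p / p_ref = 9.475 / 2e-05 = 473750
Compute log10: log10(473750) = 5.675549
Multiply: SPL = 20 * 5.675549 = 113.51

113.51 dB


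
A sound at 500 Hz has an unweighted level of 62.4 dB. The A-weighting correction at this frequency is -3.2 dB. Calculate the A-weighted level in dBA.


Given values:
  SPL = 62.4 dB
  A-weighting at 500 Hz = -3.2 dB
Formula: L_A = SPL + A_weight
L_A = 62.4 + (-3.2)
L_A = 59.2

59.2 dBA


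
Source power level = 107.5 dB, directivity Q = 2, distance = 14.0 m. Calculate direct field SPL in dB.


Given values:
  Lw = 107.5 dB, Q = 2, r = 14.0 m
Formula: SPL = Lw + 10 * log10(Q / (4 * pi * r^2))
Compute 4 * pi * r^2 = 4 * pi * 14.0^2 = 2463.0086
Compute Q / denom = 2 / 2463.0086 = 0.00081202
Compute 10 * log10(0.00081202) = -30.9043
SPL = 107.5 + (-30.9043) = 76.6

76.6 dB


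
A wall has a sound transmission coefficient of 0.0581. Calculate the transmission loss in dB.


Given values:
  tau = 0.0581
Formula: TL = 10 * log10(1 / tau)
Compute 1 / tau = 1 / 0.0581 = 17.2117
Compute log10(17.2117) = 1.235824
TL = 10 * 1.235824 = 12.36

12.36 dB


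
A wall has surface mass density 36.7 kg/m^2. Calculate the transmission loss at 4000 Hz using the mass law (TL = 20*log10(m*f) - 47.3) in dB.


Given values:
  m = 36.7 kg/m^2, f = 4000 Hz
Formula: TL = 20 * log10(m * f) - 47.3
Compute m * f = 36.7 * 4000 = 146800.0
Compute log10(146800.0) = 5.166726
Compute 20 * 5.166726 = 103.3345
TL = 103.3345 - 47.3 = 56.03

56.03 dB


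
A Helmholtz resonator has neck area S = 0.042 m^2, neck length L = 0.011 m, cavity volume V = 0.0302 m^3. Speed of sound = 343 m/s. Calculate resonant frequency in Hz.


Given values:
  S = 0.042 m^2, L = 0.011 m, V = 0.0302 m^3, c = 343 m/s
Formula: f = (c / (2*pi)) * sqrt(S / (V * L))
Compute V * L = 0.0302 * 0.011 = 0.0003322
Compute S / (V * L) = 0.042 / 0.0003322 = 126.4299
Compute sqrt(126.4299) = 11.244105
Compute c / (2*pi) = 343 / 6.283185 = 54.590148
f = 54.590148 * 11.244105 = 613.82

613.82 Hz


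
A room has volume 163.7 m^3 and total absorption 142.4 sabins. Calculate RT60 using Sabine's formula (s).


Given values:
  V = 163.7 m^3
  A = 142.4 sabins
Formula: RT60 = 0.161 * V / A
Numerator: 0.161 * 163.7 = 26.3557
RT60 = 26.3557 / 142.4 = 0.185

0.185 s


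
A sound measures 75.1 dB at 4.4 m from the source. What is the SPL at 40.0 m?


Given values:
  SPL1 = 75.1 dB, r1 = 4.4 m, r2 = 40.0 m
Formula: SPL2 = SPL1 - 20 * log10(r2 / r1)
Compute ratio: r2 / r1 = 40.0 / 4.4 = 9.0909
Compute log10: log10(9.0909) = 0.958607
Compute drop: 20 * 0.958607 = 19.1721
SPL2 = 75.1 - 19.1721 = 55.93

55.93 dB


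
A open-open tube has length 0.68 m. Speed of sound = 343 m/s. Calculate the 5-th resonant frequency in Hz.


Given values:
  Tube type: open-open, L = 0.68 m, c = 343 m/s, n = 5
Formula: f_n = n * c / (2 * L)
Compute 2 * L = 2 * 0.68 = 1.36
f = 5 * 343 / 1.36
f = 1261.03

1261.03 Hz


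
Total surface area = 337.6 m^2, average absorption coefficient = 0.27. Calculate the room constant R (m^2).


Given values:
  S = 337.6 m^2, alpha = 0.27
Formula: R = S * alpha / (1 - alpha)
Numerator: 337.6 * 0.27 = 91.152
Denominator: 1 - 0.27 = 0.73
R = 91.152 / 0.73 = 124.87

124.87 m^2


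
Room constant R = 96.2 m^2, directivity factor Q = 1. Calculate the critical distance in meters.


Given values:
  R = 96.2 m^2, Q = 1
Formula: d_c = 0.141 * sqrt(Q * R)
Compute Q * R = 1 * 96.2 = 96.2
Compute sqrt(96.2) = 9.8082
d_c = 0.141 * 9.8082 = 1.383

1.383 m


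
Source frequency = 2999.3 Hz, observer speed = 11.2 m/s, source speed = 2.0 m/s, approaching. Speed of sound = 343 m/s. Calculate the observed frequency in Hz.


Given values:
  f_s = 2999.3 Hz, v_o = 11.2 m/s, v_s = 2.0 m/s
  Direction: approaching
Formula: f_o = f_s * (c + v_o) / (c - v_s)
Numerator: c + v_o = 343 + 11.2 = 354.2
Denominator: c - v_s = 343 - 2.0 = 341.0
f_o = 2999.3 * 354.2 / 341.0 = 3115.4

3115.4 Hz


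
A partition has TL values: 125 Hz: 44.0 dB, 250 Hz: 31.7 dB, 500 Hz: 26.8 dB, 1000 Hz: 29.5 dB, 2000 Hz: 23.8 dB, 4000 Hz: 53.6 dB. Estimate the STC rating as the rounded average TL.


Given TL values at each frequency:
  125 Hz: 44.0 dB
  250 Hz: 31.7 dB
  500 Hz: 26.8 dB
  1000 Hz: 29.5 dB
  2000 Hz: 23.8 dB
  4000 Hz: 53.6 dB
Formula: STC ~ round(average of TL values)
Sum = 44.0 + 31.7 + 26.8 + 29.5 + 23.8 + 53.6 = 209.4
Average = 209.4 / 6 = 34.9
Rounded: 35

35


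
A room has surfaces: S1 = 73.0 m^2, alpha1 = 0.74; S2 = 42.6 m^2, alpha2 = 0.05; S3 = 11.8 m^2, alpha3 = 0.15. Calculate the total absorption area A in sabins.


Given surfaces:
  Surface 1: 73.0 * 0.74 = 54.02
  Surface 2: 42.6 * 0.05 = 2.13
  Surface 3: 11.8 * 0.15 = 1.77
Formula: A = sum(Si * alpha_i)
A = 54.02 + 2.13 + 1.77
A = 57.92

57.92 sabins


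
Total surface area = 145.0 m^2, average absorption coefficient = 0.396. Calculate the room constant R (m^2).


Given values:
  S = 145.0 m^2, alpha = 0.396
Formula: R = S * alpha / (1 - alpha)
Numerator: 145.0 * 0.396 = 57.42
Denominator: 1 - 0.396 = 0.604
R = 57.42 / 0.604 = 95.07

95.07 m^2


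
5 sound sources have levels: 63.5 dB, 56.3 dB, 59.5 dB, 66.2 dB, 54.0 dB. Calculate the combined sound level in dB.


Formula: L_total = 10 * log10( sum(10^(Li/10)) )
  Source 1: 10^(63.5/10) = 2238721.1386
  Source 2: 10^(56.3/10) = 426579.5188
  Source 3: 10^(59.5/10) = 891250.9381
  Source 4: 10^(66.2/10) = 4168693.8347
  Source 5: 10^(54.0/10) = 251188.6432
Sum of linear values = 7976434.0734
L_total = 10 * log10(7976434.0734) = 69.02

69.02 dB


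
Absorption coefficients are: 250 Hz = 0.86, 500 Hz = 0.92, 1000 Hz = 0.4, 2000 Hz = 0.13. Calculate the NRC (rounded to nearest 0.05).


Given values:
  a_250 = 0.86, a_500 = 0.92
  a_1000 = 0.4, a_2000 = 0.13
Formula: NRC = (a250 + a500 + a1000 + a2000) / 4
Sum = 0.86 + 0.92 + 0.4 + 0.13 = 2.31
NRC = 2.31 / 4 = 0.5775
Rounded to nearest 0.05: 0.6

0.6


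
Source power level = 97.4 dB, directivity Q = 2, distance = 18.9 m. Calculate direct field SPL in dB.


Given values:
  Lw = 97.4 dB, Q = 2, r = 18.9 m
Formula: SPL = Lw + 10 * log10(Q / (4 * pi * r^2))
Compute 4 * pi * r^2 = 4 * pi * 18.9^2 = 4488.8332
Compute Q / denom = 2 / 4488.8332 = 0.00044555
Compute 10 * log10(0.00044555) = -33.511
SPL = 97.4 + (-33.511) = 63.89

63.89 dB


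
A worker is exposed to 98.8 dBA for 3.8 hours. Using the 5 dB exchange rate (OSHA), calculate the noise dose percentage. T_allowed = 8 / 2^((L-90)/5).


Given values:
  L = 98.8 dBA, T = 3.8 hours
Formula: T_allowed = 8 / 2^((L - 90) / 5)
Compute exponent: (98.8 - 90) / 5 = 1.76
Compute 2^(1.76) = 3.386981
T_allowed = 8 / 3.386981 = 2.361985 hours
Dose = (T / T_allowed) * 100
Dose = (3.8 / 2.361985) * 100 = 160.88

160.88 %


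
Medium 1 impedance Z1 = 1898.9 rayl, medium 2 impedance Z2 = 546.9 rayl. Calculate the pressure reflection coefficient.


Given values:
  Z1 = 1898.9 rayl, Z2 = 546.9 rayl
Formula: R = (Z2 - Z1) / (Z2 + Z1)
Numerator: Z2 - Z1 = 546.9 - 1898.9 = -1352.0
Denominator: Z2 + Z1 = 546.9 + 1898.9 = 2445.8
R = -1352.0 / 2445.8 = -0.5528

-0.5528


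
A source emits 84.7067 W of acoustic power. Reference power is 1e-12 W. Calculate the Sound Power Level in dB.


Given values:
  W = 84.7067 W
  W_ref = 1e-12 W
Formula: SWL = 10 * log10(W / W_ref)
Compute ratio: W / W_ref = 84706700000000
Compute log10: log10(84706700000000) = 13.927918
Multiply: SWL = 10 * 13.927918 = 139.28

139.28 dB


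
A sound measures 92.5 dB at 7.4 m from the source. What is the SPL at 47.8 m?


Given values:
  SPL1 = 92.5 dB, r1 = 7.4 m, r2 = 47.8 m
Formula: SPL2 = SPL1 - 20 * log10(r2 / r1)
Compute ratio: r2 / r1 = 47.8 / 7.4 = 6.4595
Compute log10: log10(6.4595) = 0.810199
Compute drop: 20 * 0.810199 = 16.204
SPL2 = 92.5 - 16.204 = 76.3

76.3 dB


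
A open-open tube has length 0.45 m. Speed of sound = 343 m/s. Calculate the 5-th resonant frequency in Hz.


Given values:
  Tube type: open-open, L = 0.45 m, c = 343 m/s, n = 5
Formula: f_n = n * c / (2 * L)
Compute 2 * L = 2 * 0.45 = 0.9
f = 5 * 343 / 0.9
f = 1905.56

1905.56 Hz


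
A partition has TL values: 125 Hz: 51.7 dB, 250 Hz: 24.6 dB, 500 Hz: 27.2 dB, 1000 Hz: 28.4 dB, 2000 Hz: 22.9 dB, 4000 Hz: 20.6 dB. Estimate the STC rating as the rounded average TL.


Given TL values at each frequency:
  125 Hz: 51.7 dB
  250 Hz: 24.6 dB
  500 Hz: 27.2 dB
  1000 Hz: 28.4 dB
  2000 Hz: 22.9 dB
  4000 Hz: 20.6 dB
Formula: STC ~ round(average of TL values)
Sum = 51.7 + 24.6 + 27.2 + 28.4 + 22.9 + 20.6 = 175.4
Average = 175.4 / 6 = 29.23
Rounded: 29

29


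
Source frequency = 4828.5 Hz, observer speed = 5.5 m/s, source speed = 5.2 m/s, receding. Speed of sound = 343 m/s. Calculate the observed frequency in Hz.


Given values:
  f_s = 4828.5 Hz, v_o = 5.5 m/s, v_s = 5.2 m/s
  Direction: receding
Formula: f_o = f_s * (c - v_o) / (c + v_s)
Numerator: c - v_o = 343 - 5.5 = 337.5
Denominator: c + v_s = 343 + 5.2 = 348.2
f_o = 4828.5 * 337.5 / 348.2 = 4680.12

4680.12 Hz


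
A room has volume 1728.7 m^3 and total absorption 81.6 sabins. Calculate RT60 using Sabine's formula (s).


Given values:
  V = 1728.7 m^3
  A = 81.6 sabins
Formula: RT60 = 0.161 * V / A
Numerator: 0.161 * 1728.7 = 278.3207
RT60 = 278.3207 / 81.6 = 3.411

3.411 s
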